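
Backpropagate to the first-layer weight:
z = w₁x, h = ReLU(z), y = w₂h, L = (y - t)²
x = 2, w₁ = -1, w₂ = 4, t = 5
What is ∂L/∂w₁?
∂L/∂w₁ = 0

Forward pass:
z = w₁x = -1×2 = -2
h = ReLU(-2) = 0
y = w₂h = 4×0 = 0

Backward pass:
∂L/∂y = 2(y - t) = 2(0 - 5) = -10
∂y/∂h = w₂ = 4
∂h/∂z = 0 (ReLU derivative)
∂z/∂w₁ = x = 2

∂L/∂w₁ = -10 × 4 × 0 × 2 = 0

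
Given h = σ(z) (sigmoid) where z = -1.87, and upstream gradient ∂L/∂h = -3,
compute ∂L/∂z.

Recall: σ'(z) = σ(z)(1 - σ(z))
∂L/∂z = -0.3471

σ(-1.87) = 0.1335
σ'(-1.87) = σ(-1.87)(1 - σ(-1.87)) = 0.1335 × 0.8665 = 0.1157
∂L/∂z = ∂L/∂h · σ'(z) = -3 × 0.1157 = -0.3471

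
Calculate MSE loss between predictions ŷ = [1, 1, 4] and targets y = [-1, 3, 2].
MSE = 4

MSE = (1/3)((1--1)² + (1-3)² + (4-2)²) = (1/3)(4 + 4 + 4) = 4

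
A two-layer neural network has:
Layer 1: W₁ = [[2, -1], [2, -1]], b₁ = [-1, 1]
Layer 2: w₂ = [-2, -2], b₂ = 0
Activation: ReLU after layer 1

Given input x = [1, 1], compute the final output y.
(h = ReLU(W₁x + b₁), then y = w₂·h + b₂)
y = -4

Layer 1 pre-activation: z₁ = [0, 2]
After ReLU: h = [0, 2]
Layer 2 output: y = -2×0 + -2×2 + 0 = -4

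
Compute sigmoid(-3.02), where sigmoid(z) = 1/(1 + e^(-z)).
0.04653

sigmoid(-3.02) = 1/(1 + e^(3.02)) = 1/(1 + 20.49) = 0.04653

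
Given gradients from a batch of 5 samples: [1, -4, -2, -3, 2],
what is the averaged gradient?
Average gradient = -1.2

Average = (1/5)(1 + -4 + -2 + -3 + 2) = -6/5 = -1.2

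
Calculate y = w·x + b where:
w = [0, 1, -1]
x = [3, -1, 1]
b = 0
y = -2

y = (0)(3) + (1)(-1) + (-1)(1) + 0 = -2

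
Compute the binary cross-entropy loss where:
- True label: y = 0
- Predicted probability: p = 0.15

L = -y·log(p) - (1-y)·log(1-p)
L = 0.1625

L = -0·log(0.15) - 1·log(0.85) = -log(0.85) = 0.1625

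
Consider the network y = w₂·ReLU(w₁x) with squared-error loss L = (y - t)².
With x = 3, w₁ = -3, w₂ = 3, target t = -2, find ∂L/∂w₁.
∂L/∂w₁ = 0

Forward pass:
z = w₁x = -3×3 = -9
h = ReLU(-9) = 0
y = w₂h = 3×0 = 0

Backward pass:
∂L/∂y = 2(y - t) = 2(0 - -2) = 4
∂y/∂h = w₂ = 3
∂h/∂z = 0 (ReLU derivative)
∂z/∂w₁ = x = 3

∂L/∂w₁ = 4 × 3 × 0 × 3 = 0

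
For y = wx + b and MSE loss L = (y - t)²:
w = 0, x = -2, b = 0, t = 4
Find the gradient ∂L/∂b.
∂L/∂b = -8

y = wx + b = (0)(-2) + 0 = 0
∂L/∂y = 2(y - t) = 2(0 - 4) = -8
∂y/∂b = 1
∂L/∂b = ∂L/∂y · ∂y/∂b = -8 × 1 = -8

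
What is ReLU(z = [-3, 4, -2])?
h = [0, 4, 0]

ReLU applied element-wise: max(0,-3)=0, max(0,4)=4, max(0,-2)=0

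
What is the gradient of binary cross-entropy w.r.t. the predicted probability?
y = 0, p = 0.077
∂L/∂p = 1.083

∂L/∂p = -y/p + (1-y)/(1-p) = 0 + 1/0.923 = 1.083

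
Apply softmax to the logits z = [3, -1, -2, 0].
p = [0.9304, 0.017, 0.0063, 0.0463]

exp(z) = [20.09, 0.3679, 0.1353, 1]
Sum = 21.59
p = [0.9304, 0.017, 0.0063, 0.0463]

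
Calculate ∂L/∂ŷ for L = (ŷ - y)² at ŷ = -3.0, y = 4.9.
∂L/∂ŷ = -15.8

∂L/∂ŷ = 2(ŷ - y) = 2(-3.0 - 4.9) = 2(-7.9) = -15.8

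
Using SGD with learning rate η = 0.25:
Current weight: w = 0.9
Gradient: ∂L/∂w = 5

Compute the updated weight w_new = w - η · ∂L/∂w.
w_new = -0.35

w_new = w - η·∂L/∂w = 0.9 - 0.25×(5) = 0.9 - (1.25) = -0.35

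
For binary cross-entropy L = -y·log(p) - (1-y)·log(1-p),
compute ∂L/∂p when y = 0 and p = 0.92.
∂L/∂p = 12.5

∂L/∂p = -y/p + (1-y)/(1-p) = 0 + 1/0.08 = 12.5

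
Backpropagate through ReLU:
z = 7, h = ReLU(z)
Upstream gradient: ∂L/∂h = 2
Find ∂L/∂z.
∂L/∂z = 2

h = ReLU(7) = 7
Since z > 0: ∂h/∂z = 1
∂L/∂z = ∂L/∂h · ∂h/∂z = 2 × 1 = 2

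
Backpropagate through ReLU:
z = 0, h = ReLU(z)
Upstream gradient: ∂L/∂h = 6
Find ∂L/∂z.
∂L/∂z = 0

h = ReLU(0) = 0
At z = 0: ∂h/∂z = 0 (by convention)
∂L/∂z = ∂L/∂h · ∂h/∂z = 6 × 0 = 0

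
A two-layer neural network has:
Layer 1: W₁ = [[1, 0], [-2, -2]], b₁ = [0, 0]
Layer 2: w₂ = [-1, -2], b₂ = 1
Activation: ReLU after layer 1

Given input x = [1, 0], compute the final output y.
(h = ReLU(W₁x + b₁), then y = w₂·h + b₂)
y = 0

Layer 1 pre-activation: z₁ = [1, -2]
After ReLU: h = [1, 0]
Layer 2 output: y = -1×1 + -2×0 + 1 = 0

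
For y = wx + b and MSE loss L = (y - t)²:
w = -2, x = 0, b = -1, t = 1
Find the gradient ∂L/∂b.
∂L/∂b = -4

y = wx + b = (-2)(0) + -1 = -1
∂L/∂y = 2(y - t) = 2(-1 - 1) = -4
∂y/∂b = 1
∂L/∂b = ∂L/∂y · ∂y/∂b = -4 × 1 = -4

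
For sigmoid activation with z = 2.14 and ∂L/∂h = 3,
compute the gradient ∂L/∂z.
∂L/∂z = 0.2826

σ(2.14) = 0.8947
σ'(2.14) = σ(2.14)(1 - σ(2.14)) = 0.8947 × 0.1053 = 0.09419
∂L/∂z = ∂L/∂h · σ'(z) = 3 × 0.09419 = 0.2826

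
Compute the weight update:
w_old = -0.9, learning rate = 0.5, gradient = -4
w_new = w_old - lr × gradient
w_new = 1.1

w_new = w - η·∂L/∂w = -0.9 - 0.5×(-4) = -0.9 - (-2) = 1.1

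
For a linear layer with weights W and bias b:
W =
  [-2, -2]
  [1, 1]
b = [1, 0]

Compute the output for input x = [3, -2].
y = [-1, 1]

Wx = [-2×3 + -2×-2, 1×3 + 1×-2]
   = [-2, 1]
y = Wx + b = [-2 + 1, 1 + 0] = [-1, 1]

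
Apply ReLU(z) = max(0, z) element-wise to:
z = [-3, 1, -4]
h = [0, 1, 0]

ReLU applied element-wise: max(0,-3)=0, max(0,1)=1, max(0,-4)=0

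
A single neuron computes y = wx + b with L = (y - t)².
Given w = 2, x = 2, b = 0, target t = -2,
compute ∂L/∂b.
∂L/∂b = 12

y = wx + b = (2)(2) + 0 = 4
∂L/∂y = 2(y - t) = 2(4 - -2) = 12
∂y/∂b = 1
∂L/∂b = ∂L/∂y · ∂y/∂b = 12 × 1 = 12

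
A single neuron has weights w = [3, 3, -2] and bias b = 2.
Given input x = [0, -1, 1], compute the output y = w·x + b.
y = -3

y = (3)(0) + (3)(-1) + (-2)(1) + 2 = -3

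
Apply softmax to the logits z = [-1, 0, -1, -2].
p = [0.1966, 0.5344, 0.1966, 0.0723]

exp(z) = [0.3679, 1, 0.3679, 0.1353]
Sum = 1.871
p = [0.1966, 0.5344, 0.1966, 0.0723]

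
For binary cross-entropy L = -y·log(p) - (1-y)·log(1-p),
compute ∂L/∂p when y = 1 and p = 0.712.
∂L/∂p = -1.404

∂L/∂p = -y/p + (1-y)/(1-p) = -1/0.712 + 0 = -1.404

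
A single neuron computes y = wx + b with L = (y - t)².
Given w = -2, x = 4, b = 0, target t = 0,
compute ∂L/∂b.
∂L/∂b = -16

y = wx + b = (-2)(4) + 0 = -8
∂L/∂y = 2(y - t) = 2(-8 - 0) = -16
∂y/∂b = 1
∂L/∂b = ∂L/∂y · ∂y/∂b = -16 × 1 = -16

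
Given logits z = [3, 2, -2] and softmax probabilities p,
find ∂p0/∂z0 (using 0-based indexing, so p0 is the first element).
∂p0/∂z0 = 0.1983

p = softmax(z) = [0.7275, 0.2676, 0.004902]
p0 = 0.7275

∂p0/∂z0 = p0(1 - p0) = 0.7275 × (1 - 0.7275) = 0.1983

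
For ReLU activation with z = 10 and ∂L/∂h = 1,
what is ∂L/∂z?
∂L/∂z = 1

h = ReLU(10) = 10
Since z > 0: ∂h/∂z = 1
∂L/∂z = ∂L/∂h · ∂h/∂z = 1 × 1 = 1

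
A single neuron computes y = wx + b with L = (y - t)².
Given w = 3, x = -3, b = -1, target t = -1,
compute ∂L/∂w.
∂L/∂w = 54

y = wx + b = (3)(-3) + -1 = -10
∂L/∂y = 2(y - t) = 2(-10 - -1) = -18
∂y/∂w = x = -3
∂L/∂w = ∂L/∂y · ∂y/∂w = -18 × -3 = 54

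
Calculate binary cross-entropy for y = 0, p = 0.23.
L = 0.2614

L = -0·log(0.23) - 1·log(0.77) = -log(0.77) = 0.2614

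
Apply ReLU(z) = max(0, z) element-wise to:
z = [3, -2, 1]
h = [3, 0, 1]

ReLU applied element-wise: max(0,3)=3, max(0,-2)=0, max(0,1)=1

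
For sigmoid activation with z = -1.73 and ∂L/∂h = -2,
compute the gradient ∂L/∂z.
∂L/∂z = -0.2558

σ(-1.73) = 0.1506
σ'(-1.73) = σ(-1.73)(1 - σ(-1.73)) = 0.1506 × 0.8494 = 0.1279
∂L/∂z = ∂L/∂h · σ'(z) = -2 × 0.1279 = -0.2558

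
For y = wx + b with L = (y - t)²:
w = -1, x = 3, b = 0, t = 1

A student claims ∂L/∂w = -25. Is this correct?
Incorrect

y = (-1)(3) + 0 = -3
∂L/∂y = 2(y - t) = 2(-3 - 1) = -8
∂y/∂w = x = 3
∂L/∂w = -8 × 3 = -24

Claimed value: -25
Incorrect: The correct gradient is -24.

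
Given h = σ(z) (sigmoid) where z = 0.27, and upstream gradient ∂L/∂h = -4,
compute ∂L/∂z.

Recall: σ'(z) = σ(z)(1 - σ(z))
∂L/∂z = -0.982

σ(0.27) = 0.5671
σ'(0.27) = σ(0.27)(1 - σ(0.27)) = 0.5671 × 0.4329 = 0.2455
∂L/∂z = ∂L/∂h · σ'(z) = -4 × 0.2455 = -0.982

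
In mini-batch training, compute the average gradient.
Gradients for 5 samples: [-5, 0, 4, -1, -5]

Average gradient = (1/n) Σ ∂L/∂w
Average gradient = -1.4

Average = (1/5)(-5 + 0 + 4 + -1 + -5) = -7/5 = -1.4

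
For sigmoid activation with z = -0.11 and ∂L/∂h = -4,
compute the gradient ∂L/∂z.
∂L/∂z = -0.997

σ(-0.11) = 0.4725
σ'(-0.11) = σ(-0.11)(1 - σ(-0.11)) = 0.4725 × 0.5275 = 0.2492
∂L/∂z = ∂L/∂h · σ'(z) = -4 × 0.2492 = -0.997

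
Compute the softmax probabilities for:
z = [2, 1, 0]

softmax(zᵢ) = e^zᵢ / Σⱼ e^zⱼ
p = [0.6652, 0.2447, 0.09]

exp(z) = [7.389, 2.718, 1]
Sum = 11.11
p = [0.6652, 0.2447, 0.09]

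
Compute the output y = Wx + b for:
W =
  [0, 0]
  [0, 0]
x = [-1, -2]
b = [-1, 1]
y = [-1, 1]

Wx = [0×-1 + 0×-2, 0×-1 + 0×-2]
   = [0, 0]
y = Wx + b = [0 + -1, 0 + 1] = [-1, 1]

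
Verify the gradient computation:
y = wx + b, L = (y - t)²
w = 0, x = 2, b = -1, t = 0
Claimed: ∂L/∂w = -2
Incorrect

y = (0)(2) + -1 = -1
∂L/∂y = 2(y - t) = 2(-1 - 0) = -2
∂y/∂w = x = 2
∂L/∂w = -2 × 2 = -4

Claimed value: -2
Incorrect: The correct gradient is -4.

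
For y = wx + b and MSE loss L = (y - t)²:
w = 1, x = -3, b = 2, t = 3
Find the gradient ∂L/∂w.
∂L/∂w = 24

y = wx + b = (1)(-3) + 2 = -1
∂L/∂y = 2(y - t) = 2(-1 - 3) = -8
∂y/∂w = x = -3
∂L/∂w = ∂L/∂y · ∂y/∂w = -8 × -3 = 24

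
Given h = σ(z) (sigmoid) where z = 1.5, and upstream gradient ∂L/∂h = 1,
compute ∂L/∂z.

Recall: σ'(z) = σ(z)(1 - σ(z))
∂L/∂z = 0.1491

σ(1.5) = 0.8176
σ'(1.5) = σ(1.5)(1 - σ(1.5)) = 0.8176 × 0.1824 = 0.1491
∂L/∂z = ∂L/∂h · σ'(z) = 1 × 0.1491 = 0.1491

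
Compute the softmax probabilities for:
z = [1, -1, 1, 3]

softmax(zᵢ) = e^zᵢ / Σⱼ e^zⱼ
p = [0.105, 0.0142, 0.105, 0.7758]

exp(z) = [2.718, 0.3679, 2.718, 20.09]
Sum = 25.89
p = [0.105, 0.0142, 0.105, 0.7758]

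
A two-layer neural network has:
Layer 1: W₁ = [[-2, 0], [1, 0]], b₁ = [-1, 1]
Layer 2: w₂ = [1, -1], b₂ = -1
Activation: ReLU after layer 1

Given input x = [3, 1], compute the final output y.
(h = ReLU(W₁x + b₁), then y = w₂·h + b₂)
y = -5

Layer 1 pre-activation: z₁ = [-7, 4]
After ReLU: h = [0, 4]
Layer 2 output: y = 1×0 + -1×4 + -1 = -5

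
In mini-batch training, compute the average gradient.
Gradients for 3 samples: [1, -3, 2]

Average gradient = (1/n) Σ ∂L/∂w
Average gradient = 0

Average = (1/3)(1 + -3 + 2) = 0/3 = 0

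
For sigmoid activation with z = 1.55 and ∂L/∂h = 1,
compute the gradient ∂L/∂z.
∂L/∂z = 0.1444

σ(1.55) = 0.8249
σ'(1.55) = σ(1.55)(1 - σ(1.55)) = 0.8249 × 0.1751 = 0.1444
∂L/∂z = ∂L/∂h · σ'(z) = 1 × 0.1444 = 0.1444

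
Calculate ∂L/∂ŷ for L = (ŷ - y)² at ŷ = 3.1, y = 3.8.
∂L/∂ŷ = -1.4

∂L/∂ŷ = 2(ŷ - y) = 2(3.1 - 3.8) = 2(-0.7) = -1.4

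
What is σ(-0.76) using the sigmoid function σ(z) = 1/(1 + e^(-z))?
0.3186

sigmoid(-0.76) = 1/(1 + e^(0.76)) = 1/(1 + 2.138) = 0.3186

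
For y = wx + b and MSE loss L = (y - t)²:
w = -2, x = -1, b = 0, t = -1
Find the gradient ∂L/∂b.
∂L/∂b = 6

y = wx + b = (-2)(-1) + 0 = 2
∂L/∂y = 2(y - t) = 2(2 - -1) = 6
∂y/∂b = 1
∂L/∂b = ∂L/∂y · ∂y/∂b = 6 × 1 = 6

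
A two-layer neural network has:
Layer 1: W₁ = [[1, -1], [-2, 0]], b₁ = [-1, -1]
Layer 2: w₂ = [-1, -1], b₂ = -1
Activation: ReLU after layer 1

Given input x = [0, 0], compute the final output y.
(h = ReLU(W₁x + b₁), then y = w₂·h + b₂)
y = -1

Layer 1 pre-activation: z₁ = [-1, -1]
After ReLU: h = [0, 0]
Layer 2 output: y = -1×0 + -1×0 + -1 = -1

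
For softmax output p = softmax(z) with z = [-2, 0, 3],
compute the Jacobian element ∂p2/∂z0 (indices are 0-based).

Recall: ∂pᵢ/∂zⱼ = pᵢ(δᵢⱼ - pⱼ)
∂p2/∂z0 = -0.006036

p = softmax(z) = [0.006377, 0.04712, 0.9465]
p2 = 0.9465, p0 = 0.006377

∂p2/∂z0 = -p2 × p0 = -0.9465 × 0.006377 = -0.006036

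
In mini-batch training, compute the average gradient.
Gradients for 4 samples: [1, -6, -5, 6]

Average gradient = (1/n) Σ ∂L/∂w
Average gradient = -1

Average = (1/4)(1 + -6 + -5 + 6) = -4/4 = -1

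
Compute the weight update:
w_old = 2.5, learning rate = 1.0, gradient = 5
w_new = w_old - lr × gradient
w_new = -2.5

w_new = w - η·∂L/∂w = 2.5 - 1.0×(5) = 2.5 - (5) = -2.5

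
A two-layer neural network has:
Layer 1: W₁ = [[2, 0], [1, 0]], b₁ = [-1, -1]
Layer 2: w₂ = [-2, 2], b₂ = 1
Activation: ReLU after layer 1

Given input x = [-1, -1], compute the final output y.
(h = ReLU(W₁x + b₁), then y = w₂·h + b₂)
y = 1

Layer 1 pre-activation: z₁ = [-3, -2]
After ReLU: h = [0, 0]
Layer 2 output: y = -2×0 + 2×0 + 1 = 1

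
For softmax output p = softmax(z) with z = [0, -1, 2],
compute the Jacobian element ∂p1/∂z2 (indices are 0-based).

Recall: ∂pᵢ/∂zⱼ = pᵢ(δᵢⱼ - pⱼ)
∂p1/∂z2 = -0.03545

p = softmax(z) = [0.1142, 0.04201, 0.8438]
p1 = 0.04201, p2 = 0.8438

∂p1/∂z2 = -p1 × p2 = -0.04201 × 0.8438 = -0.03545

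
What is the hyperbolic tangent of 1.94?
0.9595

tanh(1.94) = (e^(1.94) - e^(-1.94))/(e^(1.94) + e^(-1.94)) = 0.9595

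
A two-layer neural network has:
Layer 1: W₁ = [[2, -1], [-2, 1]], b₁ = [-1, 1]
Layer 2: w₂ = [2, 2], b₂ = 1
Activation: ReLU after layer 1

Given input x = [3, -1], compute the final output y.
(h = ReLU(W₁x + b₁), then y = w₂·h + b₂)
y = 13

Layer 1 pre-activation: z₁ = [6, -6]
After ReLU: h = [6, 0]
Layer 2 output: y = 2×6 + 2×0 + 1 = 13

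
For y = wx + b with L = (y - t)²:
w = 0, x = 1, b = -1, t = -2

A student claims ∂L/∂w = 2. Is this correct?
Correct

y = (0)(1) + -1 = -1
∂L/∂y = 2(y - t) = 2(-1 - -2) = 2
∂y/∂w = x = 1
∂L/∂w = 2 × 1 = 2

Claimed value: 2
Correct: The correct gradient is 2.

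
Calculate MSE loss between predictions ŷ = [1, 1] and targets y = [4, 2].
MSE = 5

MSE = (1/2)((1-4)² + (1-2)²) = (1/2)(9 + 1) = 5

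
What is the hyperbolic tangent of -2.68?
-0.9906

tanh(-2.68) = (e^(-2.68) - e^(2.68))/(e^(-2.68) + e^(2.68)) = -0.9906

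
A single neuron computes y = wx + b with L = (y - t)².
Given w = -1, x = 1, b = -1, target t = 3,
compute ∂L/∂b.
∂L/∂b = -10

y = wx + b = (-1)(1) + -1 = -2
∂L/∂y = 2(y - t) = 2(-2 - 3) = -10
∂y/∂b = 1
∂L/∂b = ∂L/∂y · ∂y/∂b = -10 × 1 = -10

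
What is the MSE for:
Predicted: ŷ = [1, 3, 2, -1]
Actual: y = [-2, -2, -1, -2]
MSE = 11

MSE = (1/4)((1--2)² + (3--2)² + (2--1)² + (-1--2)²) = (1/4)(9 + 25 + 9 + 1) = 11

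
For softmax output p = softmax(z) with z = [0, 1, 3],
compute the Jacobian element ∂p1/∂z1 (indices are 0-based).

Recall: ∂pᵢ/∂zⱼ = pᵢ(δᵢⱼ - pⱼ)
∂p1/∂z1 = 0.1012

p = softmax(z) = [0.04201, 0.1142, 0.8438]
p1 = 0.1142

∂p1/∂z1 = p1(1 - p1) = 0.1142 × (1 - 0.1142) = 0.1012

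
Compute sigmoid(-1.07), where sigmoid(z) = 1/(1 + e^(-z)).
0.2554

sigmoid(-1.07) = 1/(1 + e^(1.07)) = 1/(1 + 2.915) = 0.2554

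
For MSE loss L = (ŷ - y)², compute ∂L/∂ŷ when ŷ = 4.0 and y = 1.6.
∂L/∂ŷ = 4.8

∂L/∂ŷ = 2(ŷ - y) = 2(4.0 - 1.6) = 2(2.4) = 4.8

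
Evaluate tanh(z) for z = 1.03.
0.7739

tanh(1.03) = (e^(1.03) - e^(-1.03))/(e^(1.03) + e^(-1.03)) = 0.7739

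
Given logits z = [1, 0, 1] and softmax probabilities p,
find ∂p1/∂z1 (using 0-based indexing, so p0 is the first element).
∂p1/∂z1 = 0.1312

p = softmax(z) = [0.4223, 0.1554, 0.4223]
p1 = 0.1554

∂p1/∂z1 = p1(1 - p1) = 0.1554 × (1 - 0.1554) = 0.1312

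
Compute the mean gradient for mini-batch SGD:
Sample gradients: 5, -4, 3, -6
Average gradient = -0.5

Average = (1/4)(5 + -4 + 3 + -6) = -2/4 = -0.5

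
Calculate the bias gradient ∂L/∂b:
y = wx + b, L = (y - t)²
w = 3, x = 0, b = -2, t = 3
∂L/∂b = -10

y = wx + b = (3)(0) + -2 = -2
∂L/∂y = 2(y - t) = 2(-2 - 3) = -10
∂y/∂b = 1
∂L/∂b = ∂L/∂y · ∂y/∂b = -10 × 1 = -10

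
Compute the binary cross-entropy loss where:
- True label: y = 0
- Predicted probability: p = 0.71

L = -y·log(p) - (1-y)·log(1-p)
L = 1.238

L = -0·log(0.71) - 1·log(0.29) = -log(0.29) = 1.238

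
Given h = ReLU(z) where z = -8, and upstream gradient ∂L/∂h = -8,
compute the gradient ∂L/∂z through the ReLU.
∂L/∂z = 0

h = ReLU(-8) = 0
Since z < 0: ∂h/∂z = 0
∂L/∂z = ∂L/∂h · ∂h/∂z = -8 × 0 = 0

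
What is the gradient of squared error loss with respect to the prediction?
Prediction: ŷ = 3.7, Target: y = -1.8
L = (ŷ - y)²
∂L/∂ŷ = 11.0

∂L/∂ŷ = 2(ŷ - y) = 2(3.7 - -1.8) = 2(5.5) = 11.0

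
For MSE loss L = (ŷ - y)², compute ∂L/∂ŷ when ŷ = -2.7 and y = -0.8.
∂L/∂ŷ = -3.8

∂L/∂ŷ = 2(ŷ - y) = 2(-2.7 - -0.8) = 2(-1.9) = -3.8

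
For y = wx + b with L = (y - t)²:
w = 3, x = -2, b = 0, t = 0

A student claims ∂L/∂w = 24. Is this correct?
Correct

y = (3)(-2) + 0 = -6
∂L/∂y = 2(y - t) = 2(-6 - 0) = -12
∂y/∂w = x = -2
∂L/∂w = -12 × -2 = 24

Claimed value: 24
Correct: The correct gradient is 24.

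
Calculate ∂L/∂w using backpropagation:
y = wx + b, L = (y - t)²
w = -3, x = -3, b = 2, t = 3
∂L/∂w = -48

y = wx + b = (-3)(-3) + 2 = 11
∂L/∂y = 2(y - t) = 2(11 - 3) = 16
∂y/∂w = x = -3
∂L/∂w = ∂L/∂y · ∂y/∂w = 16 × -3 = -48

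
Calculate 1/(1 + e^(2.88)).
0.05315

sigmoid(-2.88) = 1/(1 + e^(2.88)) = 1/(1 + 17.81) = 0.05315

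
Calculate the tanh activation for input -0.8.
-0.664

tanh(-0.8) = (e^(-0.8) - e^(0.8))/(e^(-0.8) + e^(0.8)) = -0.664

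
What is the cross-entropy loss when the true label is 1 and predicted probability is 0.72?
L = 0.3285

L = -1·log(0.72) - 0·log(0.28) = -log(0.72) = 0.3285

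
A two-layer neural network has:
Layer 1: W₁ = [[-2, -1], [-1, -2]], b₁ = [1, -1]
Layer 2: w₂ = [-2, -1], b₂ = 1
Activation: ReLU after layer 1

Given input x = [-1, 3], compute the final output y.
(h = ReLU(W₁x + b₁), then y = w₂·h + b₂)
y = 1

Layer 1 pre-activation: z₁ = [0, -6]
After ReLU: h = [0, 0]
Layer 2 output: y = -2×0 + -1×0 + 1 = 1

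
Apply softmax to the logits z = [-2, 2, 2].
p = [0.0091, 0.4955, 0.4955]

exp(z) = [0.1353, 7.389, 7.389]
Sum = 14.91
p = [0.0091, 0.4955, 0.4955]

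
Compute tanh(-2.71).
-0.9912

tanh(-2.71) = (e^(-2.71) - e^(2.71))/(e^(-2.71) + e^(2.71)) = -0.9912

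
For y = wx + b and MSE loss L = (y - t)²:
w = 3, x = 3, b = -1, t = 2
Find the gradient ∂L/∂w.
∂L/∂w = 36

y = wx + b = (3)(3) + -1 = 8
∂L/∂y = 2(y - t) = 2(8 - 2) = 12
∂y/∂w = x = 3
∂L/∂w = ∂L/∂y · ∂y/∂w = 12 × 3 = 36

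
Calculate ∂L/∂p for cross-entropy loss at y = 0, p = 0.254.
∂L/∂p = 1.34

∂L/∂p = -y/p + (1-y)/(1-p) = 0 + 1/0.746 = 1.34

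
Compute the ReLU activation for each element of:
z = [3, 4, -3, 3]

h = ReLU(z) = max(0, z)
h = [3, 4, 0, 3]

ReLU applied element-wise: max(0,3)=3, max(0,4)=4, max(0,-3)=0, max(0,3)=3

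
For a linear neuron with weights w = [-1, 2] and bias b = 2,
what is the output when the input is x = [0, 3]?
y = 8

y = (-1)(0) + (2)(3) + 2 = 8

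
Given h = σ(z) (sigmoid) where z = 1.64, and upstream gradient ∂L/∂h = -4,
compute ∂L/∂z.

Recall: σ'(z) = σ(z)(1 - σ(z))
∂L/∂z = -0.5443

σ(1.64) = 0.8375
σ'(1.64) = σ(1.64)(1 - σ(1.64)) = 0.8375 × 0.1625 = 0.1361
∂L/∂z = ∂L/∂h · σ'(z) = -4 × 0.1361 = -0.5443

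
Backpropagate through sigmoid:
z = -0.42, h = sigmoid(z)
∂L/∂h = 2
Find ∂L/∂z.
∂L/∂z = 0.4786

σ(-0.42) = 0.3965
σ'(-0.42) = σ(-0.42)(1 - σ(-0.42)) = 0.3965 × 0.6035 = 0.2393
∂L/∂z = ∂L/∂h · σ'(z) = 2 × 0.2393 = 0.4786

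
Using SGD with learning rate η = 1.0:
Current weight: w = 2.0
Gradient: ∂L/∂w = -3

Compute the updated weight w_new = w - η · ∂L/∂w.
w_new = 5

w_new = w - η·∂L/∂w = 2.0 - 1.0×(-3) = 2.0 - (-3) = 5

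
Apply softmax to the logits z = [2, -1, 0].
p = [0.8438, 0.042, 0.1142]

exp(z) = [7.389, 0.3679, 1]
Sum = 8.757
p = [0.8438, 0.042, 0.1142]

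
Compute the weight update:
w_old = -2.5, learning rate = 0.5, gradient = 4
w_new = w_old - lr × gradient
w_new = -4.5

w_new = w - η·∂L/∂w = -2.5 - 0.5×(4) = -2.5 - (2) = -4.5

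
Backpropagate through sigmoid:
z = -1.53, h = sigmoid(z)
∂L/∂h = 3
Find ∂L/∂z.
∂L/∂z = 0.4389

σ(-1.53) = 0.178
σ'(-1.53) = σ(-1.53)(1 - σ(-1.53)) = 0.178 × 0.822 = 0.1463
∂L/∂z = ∂L/∂h · σ'(z) = 3 × 0.1463 = 0.4389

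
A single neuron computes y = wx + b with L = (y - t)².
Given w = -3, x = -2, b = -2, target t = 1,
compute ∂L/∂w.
∂L/∂w = -12

y = wx + b = (-3)(-2) + -2 = 4
∂L/∂y = 2(y - t) = 2(4 - 1) = 6
∂y/∂w = x = -2
∂L/∂w = ∂L/∂y · ∂y/∂w = 6 × -2 = -12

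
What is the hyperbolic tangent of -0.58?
-0.5227

tanh(-0.58) = (e^(-0.58) - e^(0.58))/(e^(-0.58) + e^(0.58)) = -0.5227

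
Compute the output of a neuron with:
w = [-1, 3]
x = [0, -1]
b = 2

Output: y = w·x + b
y = -1

y = (-1)(0) + (3)(-1) + 2 = -1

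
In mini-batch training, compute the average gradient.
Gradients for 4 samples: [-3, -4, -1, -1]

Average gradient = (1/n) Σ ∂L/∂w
Average gradient = -2.25

Average = (1/4)(-3 + -4 + -1 + -1) = -9/4 = -2.25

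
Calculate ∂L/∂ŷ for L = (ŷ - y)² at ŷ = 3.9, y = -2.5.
∂L/∂ŷ = 12.8

∂L/∂ŷ = 2(ŷ - y) = 2(3.9 - -2.5) = 2(6.4) = 12.8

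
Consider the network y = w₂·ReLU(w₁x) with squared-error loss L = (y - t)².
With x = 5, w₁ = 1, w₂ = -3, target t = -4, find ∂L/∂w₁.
∂L/∂w₁ = 330

Forward pass:
z = w₁x = 1×5 = 5
h = ReLU(5) = 5
y = w₂h = -3×5 = -15

Backward pass:
∂L/∂y = 2(y - t) = 2(-15 - -4) = -22
∂y/∂h = w₂ = -3
∂h/∂z = 1 (ReLU derivative)
∂z/∂w₁ = x = 5

∂L/∂w₁ = -22 × -3 × 1 × 5 = 330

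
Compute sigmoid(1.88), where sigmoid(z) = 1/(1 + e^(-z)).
0.8676

sigmoid(1.88) = 1/(1 + e^(-1.88)) = 1/(1 + 0.1526) = 0.8676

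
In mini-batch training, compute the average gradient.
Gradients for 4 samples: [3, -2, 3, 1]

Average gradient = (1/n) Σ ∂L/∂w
Average gradient = 1.25

Average = (1/4)(3 + -2 + 3 + 1) = 5/4 = 1.25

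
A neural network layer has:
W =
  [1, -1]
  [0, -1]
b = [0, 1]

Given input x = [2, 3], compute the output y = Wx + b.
y = [-1, -2]

Wx = [1×2 + -1×3, 0×2 + -1×3]
   = [-1, -3]
y = Wx + b = [-1 + 0, -3 + 1] = [-1, -2]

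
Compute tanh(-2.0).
-0.964

tanh(-2.0) = (e^(-2.0) - e^(2.0))/(e^(-2.0) + e^(2.0)) = -0.964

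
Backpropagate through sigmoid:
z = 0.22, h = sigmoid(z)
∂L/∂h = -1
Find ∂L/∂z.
∂L/∂z = -0.247

σ(0.22) = 0.5548
σ'(0.22) = σ(0.22)(1 - σ(0.22)) = 0.5548 × 0.4452 = 0.247
∂L/∂z = ∂L/∂h · σ'(z) = -1 × 0.247 = -0.247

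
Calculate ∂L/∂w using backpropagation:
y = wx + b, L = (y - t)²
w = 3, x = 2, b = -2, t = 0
∂L/∂w = 16

y = wx + b = (3)(2) + -2 = 4
∂L/∂y = 2(y - t) = 2(4 - 0) = 8
∂y/∂w = x = 2
∂L/∂w = ∂L/∂y · ∂y/∂w = 8 × 2 = 16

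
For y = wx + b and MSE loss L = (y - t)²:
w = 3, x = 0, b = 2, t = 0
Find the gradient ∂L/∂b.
∂L/∂b = 4

y = wx + b = (3)(0) + 2 = 2
∂L/∂y = 2(y - t) = 2(2 - 0) = 4
∂y/∂b = 1
∂L/∂b = ∂L/∂y · ∂y/∂b = 4 × 1 = 4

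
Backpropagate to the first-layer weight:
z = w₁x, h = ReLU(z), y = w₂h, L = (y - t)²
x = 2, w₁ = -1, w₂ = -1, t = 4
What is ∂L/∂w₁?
∂L/∂w₁ = 0

Forward pass:
z = w₁x = -1×2 = -2
h = ReLU(-2) = 0
y = w₂h = -1×0 = 0

Backward pass:
∂L/∂y = 2(y - t) = 2(0 - 4) = -8
∂y/∂h = w₂ = -1
∂h/∂z = 0 (ReLU derivative)
∂z/∂w₁ = x = 2

∂L/∂w₁ = -8 × -1 × 0 × 2 = 0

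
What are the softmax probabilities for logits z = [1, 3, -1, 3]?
p = [0.0628, 0.4643, 0.0085, 0.4643]

exp(z) = [2.718, 20.09, 0.3679, 20.09]
Sum = 43.26
p = [0.0628, 0.4643, 0.0085, 0.4643]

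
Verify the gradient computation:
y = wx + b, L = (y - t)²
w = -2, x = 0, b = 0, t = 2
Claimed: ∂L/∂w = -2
Incorrect

y = (-2)(0) + 0 = 0
∂L/∂y = 2(y - t) = 2(0 - 2) = -4
∂y/∂w = x = 0
∂L/∂w = -4 × 0 = 0

Claimed value: -2
Incorrect: The correct gradient is 0.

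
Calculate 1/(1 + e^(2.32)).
0.08948

sigmoid(-2.32) = 1/(1 + e^(2.32)) = 1/(1 + 10.18) = 0.08948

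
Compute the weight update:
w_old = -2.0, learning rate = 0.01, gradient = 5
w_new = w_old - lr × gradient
w_new = -2.05

w_new = w - η·∂L/∂w = -2.0 - 0.01×(5) = -2.0 - (0.05) = -2.05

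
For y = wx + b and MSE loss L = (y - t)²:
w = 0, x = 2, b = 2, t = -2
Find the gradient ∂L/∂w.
∂L/∂w = 16

y = wx + b = (0)(2) + 2 = 2
∂L/∂y = 2(y - t) = 2(2 - -2) = 8
∂y/∂w = x = 2
∂L/∂w = ∂L/∂y · ∂y/∂w = 8 × 2 = 16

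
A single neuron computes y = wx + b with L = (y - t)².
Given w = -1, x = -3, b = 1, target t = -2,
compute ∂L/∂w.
∂L/∂w = -36

y = wx + b = (-1)(-3) + 1 = 4
∂L/∂y = 2(y - t) = 2(4 - -2) = 12
∂y/∂w = x = -3
∂L/∂w = ∂L/∂y · ∂y/∂w = 12 × -3 = -36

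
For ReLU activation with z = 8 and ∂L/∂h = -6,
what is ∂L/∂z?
∂L/∂z = -6

h = ReLU(8) = 8
Since z > 0: ∂h/∂z = 1
∂L/∂z = ∂L/∂h · ∂h/∂z = -6 × 1 = -6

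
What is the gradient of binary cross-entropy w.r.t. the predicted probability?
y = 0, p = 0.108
∂L/∂p = 1.121

∂L/∂p = -y/p + (1-y)/(1-p) = 0 + 1/0.892 = 1.121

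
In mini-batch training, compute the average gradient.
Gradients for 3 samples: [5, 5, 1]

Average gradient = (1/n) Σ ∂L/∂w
Average gradient = 3.667

Average = (1/3)(5 + 5 + 1) = 11/3 = 3.667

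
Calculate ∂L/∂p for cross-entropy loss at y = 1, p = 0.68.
∂L/∂p = -1.471

∂L/∂p = -y/p + (1-y)/(1-p) = -1/0.68 + 0 = -1.471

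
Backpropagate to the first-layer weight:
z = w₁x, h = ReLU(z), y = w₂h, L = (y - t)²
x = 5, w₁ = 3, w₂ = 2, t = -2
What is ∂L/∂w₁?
∂L/∂w₁ = 640

Forward pass:
z = w₁x = 3×5 = 15
h = ReLU(15) = 15
y = w₂h = 2×15 = 30

Backward pass:
∂L/∂y = 2(y - t) = 2(30 - -2) = 64
∂y/∂h = w₂ = 2
∂h/∂z = 1 (ReLU derivative)
∂z/∂w₁ = x = 5

∂L/∂w₁ = 64 × 2 × 1 × 5 = 640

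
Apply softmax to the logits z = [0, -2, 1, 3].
p = [0.0418, 0.0057, 0.1135, 0.839]

exp(z) = [1, 0.1353, 2.718, 20.09]
Sum = 23.94
p = [0.0418, 0.0057, 0.1135, 0.839]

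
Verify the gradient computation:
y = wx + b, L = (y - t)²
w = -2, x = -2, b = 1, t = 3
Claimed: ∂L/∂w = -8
Correct

y = (-2)(-2) + 1 = 5
∂L/∂y = 2(y - t) = 2(5 - 3) = 4
∂y/∂w = x = -2
∂L/∂w = 4 × -2 = -8

Claimed value: -8
Correct: The correct gradient is -8.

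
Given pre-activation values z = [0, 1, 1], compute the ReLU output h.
h = [0, 1, 1]

ReLU applied element-wise: max(0,0)=0, max(0,1)=1, max(0,1)=1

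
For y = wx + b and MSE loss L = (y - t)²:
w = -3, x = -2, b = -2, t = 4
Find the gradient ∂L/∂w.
∂L/∂w = 0

y = wx + b = (-3)(-2) + -2 = 4
∂L/∂y = 2(y - t) = 2(4 - 4) = 0
∂y/∂w = x = -2
∂L/∂w = ∂L/∂y · ∂y/∂w = 0 × -2 = 0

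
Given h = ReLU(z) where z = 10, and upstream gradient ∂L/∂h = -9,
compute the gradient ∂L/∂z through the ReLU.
∂L/∂z = -9

h = ReLU(10) = 10
Since z > 0: ∂h/∂z = 1
∂L/∂z = ∂L/∂h · ∂h/∂z = -9 × 1 = -9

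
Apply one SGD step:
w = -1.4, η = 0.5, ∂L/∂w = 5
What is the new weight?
w_new = -3.9

w_new = w - η·∂L/∂w = -1.4 - 0.5×(5) = -1.4 - (2.5) = -3.9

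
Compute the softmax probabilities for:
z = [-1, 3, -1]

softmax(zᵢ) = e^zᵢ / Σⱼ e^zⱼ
p = [0.0177, 0.9647, 0.0177]

exp(z) = [0.3679, 20.09, 0.3679]
Sum = 20.82
p = [0.0177, 0.9647, 0.0177]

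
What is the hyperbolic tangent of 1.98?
0.9626

tanh(1.98) = (e^(1.98) - e^(-1.98))/(e^(1.98) + e^(-1.98)) = 0.9626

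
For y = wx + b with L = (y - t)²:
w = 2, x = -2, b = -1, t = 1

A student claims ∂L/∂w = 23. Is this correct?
Incorrect

y = (2)(-2) + -1 = -5
∂L/∂y = 2(y - t) = 2(-5 - 1) = -12
∂y/∂w = x = -2
∂L/∂w = -12 × -2 = 24

Claimed value: 23
Incorrect: The correct gradient is 24.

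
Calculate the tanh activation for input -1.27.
-0.8538

tanh(-1.27) = (e^(-1.27) - e^(1.27))/(e^(-1.27) + e^(1.27)) = -0.8538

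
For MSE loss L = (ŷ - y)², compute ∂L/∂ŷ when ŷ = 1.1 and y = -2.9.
∂L/∂ŷ = 8.0

∂L/∂ŷ = 2(ŷ - y) = 2(1.1 - -2.9) = 2(4.0) = 8.0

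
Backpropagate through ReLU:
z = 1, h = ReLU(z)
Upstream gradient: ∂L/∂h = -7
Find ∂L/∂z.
∂L/∂z = -7

h = ReLU(1) = 1
Since z > 0: ∂h/∂z = 1
∂L/∂z = ∂L/∂h · ∂h/∂z = -7 × 1 = -7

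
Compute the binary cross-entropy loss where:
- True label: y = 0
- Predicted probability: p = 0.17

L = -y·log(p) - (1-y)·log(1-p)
L = 0.1863

L = -0·log(0.17) - 1·log(0.83) = -log(0.83) = 0.1863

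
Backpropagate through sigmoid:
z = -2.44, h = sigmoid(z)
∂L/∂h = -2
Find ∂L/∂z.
∂L/∂z = -0.1475

σ(-2.44) = 0.08017
σ'(-2.44) = σ(-2.44)(1 - σ(-2.44)) = 0.08017 × 0.9198 = 0.07375
∂L/∂z = ∂L/∂h · σ'(z) = -2 × 0.07375 = -0.1475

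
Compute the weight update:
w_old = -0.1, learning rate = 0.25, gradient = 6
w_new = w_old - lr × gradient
w_new = -1.6

w_new = w - η·∂L/∂w = -0.1 - 0.25×(6) = -0.1 - (1.5) = -1.6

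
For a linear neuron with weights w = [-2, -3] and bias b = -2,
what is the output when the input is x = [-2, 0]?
y = 2

y = (-2)(-2) + (-3)(0) + -2 = 2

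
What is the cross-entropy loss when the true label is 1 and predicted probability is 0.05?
L = 2.996

L = -1·log(0.05) - 0·log(0.95) = -log(0.05) = 2.996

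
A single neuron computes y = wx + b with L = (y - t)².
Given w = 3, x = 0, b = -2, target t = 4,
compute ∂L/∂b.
∂L/∂b = -12

y = wx + b = (3)(0) + -2 = -2
∂L/∂y = 2(y - t) = 2(-2 - 4) = -12
∂y/∂b = 1
∂L/∂b = ∂L/∂y · ∂y/∂b = -12 × 1 = -12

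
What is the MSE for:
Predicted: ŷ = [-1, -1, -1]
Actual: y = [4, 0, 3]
MSE = 14

MSE = (1/3)((-1-4)² + (-1-0)² + (-1-3)²) = (1/3)(25 + 1 + 16) = 14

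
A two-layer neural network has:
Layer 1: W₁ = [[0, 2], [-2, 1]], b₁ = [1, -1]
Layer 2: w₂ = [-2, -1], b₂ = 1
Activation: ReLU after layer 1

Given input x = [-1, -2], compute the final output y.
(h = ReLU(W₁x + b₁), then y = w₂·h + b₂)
y = 1

Layer 1 pre-activation: z₁ = [-3, -1]
After ReLU: h = [0, 0]
Layer 2 output: y = -2×0 + -1×0 + 1 = 1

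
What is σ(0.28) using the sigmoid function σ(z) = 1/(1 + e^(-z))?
0.5695

sigmoid(0.28) = 1/(1 + e^(-0.28)) = 1/(1 + 0.7558) = 0.5695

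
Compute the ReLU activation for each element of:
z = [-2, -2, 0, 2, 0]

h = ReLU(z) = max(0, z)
h = [0, 0, 0, 2, 0]

ReLU applied element-wise: max(0,-2)=0, max(0,-2)=0, max(0,0)=0, max(0,2)=2, max(0,0)=0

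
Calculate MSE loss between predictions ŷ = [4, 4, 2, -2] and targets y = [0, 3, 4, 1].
MSE = 7.5

MSE = (1/4)((4-0)² + (4-3)² + (2-4)² + (-2-1)²) = (1/4)(16 + 1 + 4 + 9) = 7.5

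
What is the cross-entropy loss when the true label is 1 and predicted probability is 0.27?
L = 1.309

L = -1·log(0.27) - 0·log(0.73) = -log(0.27) = 1.309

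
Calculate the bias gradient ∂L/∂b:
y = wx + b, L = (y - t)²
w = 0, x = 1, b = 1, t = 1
∂L/∂b = 0

y = wx + b = (0)(1) + 1 = 1
∂L/∂y = 2(y - t) = 2(1 - 1) = 0
∂y/∂b = 1
∂L/∂b = ∂L/∂y · ∂y/∂b = 0 × 1 = 0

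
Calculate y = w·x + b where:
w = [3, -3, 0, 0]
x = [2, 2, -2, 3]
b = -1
y = -1

y = (3)(2) + (-3)(2) + (0)(-2) + (0)(3) + -1 = -1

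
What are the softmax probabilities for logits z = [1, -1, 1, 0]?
p = [0.3995, 0.0541, 0.3995, 0.147]

exp(z) = [2.718, 0.3679, 2.718, 1]
Sum = 6.804
p = [0.3995, 0.0541, 0.3995, 0.147]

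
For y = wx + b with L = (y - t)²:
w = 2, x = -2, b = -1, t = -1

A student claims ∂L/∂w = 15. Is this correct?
Incorrect

y = (2)(-2) + -1 = -5
∂L/∂y = 2(y - t) = 2(-5 - -1) = -8
∂y/∂w = x = -2
∂L/∂w = -8 × -2 = 16

Claimed value: 15
Incorrect: The correct gradient is 16.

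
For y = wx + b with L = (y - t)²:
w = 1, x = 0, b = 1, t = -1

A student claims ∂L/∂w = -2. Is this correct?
Incorrect

y = (1)(0) + 1 = 1
∂L/∂y = 2(y - t) = 2(1 - -1) = 4
∂y/∂w = x = 0
∂L/∂w = 4 × 0 = 0

Claimed value: -2
Incorrect: The correct gradient is 0.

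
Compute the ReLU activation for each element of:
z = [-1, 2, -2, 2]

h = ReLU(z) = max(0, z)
h = [0, 2, 0, 2]

ReLU applied element-wise: max(0,-1)=0, max(0,2)=2, max(0,-2)=0, max(0,2)=2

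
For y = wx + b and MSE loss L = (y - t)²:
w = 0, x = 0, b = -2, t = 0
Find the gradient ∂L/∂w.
∂L/∂w = 0

y = wx + b = (0)(0) + -2 = -2
∂L/∂y = 2(y - t) = 2(-2 - 0) = -4
∂y/∂w = x = 0
∂L/∂w = ∂L/∂y · ∂y/∂w = -4 × 0 = 0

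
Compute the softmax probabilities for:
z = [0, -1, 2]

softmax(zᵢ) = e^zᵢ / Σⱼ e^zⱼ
p = [0.1142, 0.042, 0.8438]

exp(z) = [1, 0.3679, 7.389]
Sum = 8.757
p = [0.1142, 0.042, 0.8438]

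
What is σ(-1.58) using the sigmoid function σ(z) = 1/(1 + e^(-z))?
0.1708

sigmoid(-1.58) = 1/(1 + e^(1.58)) = 1/(1 + 4.855) = 0.1708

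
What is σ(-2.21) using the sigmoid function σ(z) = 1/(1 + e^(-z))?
0.09886

sigmoid(-2.21) = 1/(1 + e^(2.21)) = 1/(1 + 9.116) = 0.09886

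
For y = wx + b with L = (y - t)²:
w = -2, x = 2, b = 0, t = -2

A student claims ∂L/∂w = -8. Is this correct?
Correct

y = (-2)(2) + 0 = -4
∂L/∂y = 2(y - t) = 2(-4 - -2) = -4
∂y/∂w = x = 2
∂L/∂w = -4 × 2 = -8

Claimed value: -8
Correct: The correct gradient is -8.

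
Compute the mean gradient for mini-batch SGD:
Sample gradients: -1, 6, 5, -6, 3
Average gradient = 1.4

Average = (1/5)(-1 + 6 + 5 + -6 + 3) = 7/5 = 1.4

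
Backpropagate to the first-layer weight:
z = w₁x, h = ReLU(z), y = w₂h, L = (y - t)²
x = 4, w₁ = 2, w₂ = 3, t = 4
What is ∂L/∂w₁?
∂L/∂w₁ = 480

Forward pass:
z = w₁x = 2×4 = 8
h = ReLU(8) = 8
y = w₂h = 3×8 = 24

Backward pass:
∂L/∂y = 2(y - t) = 2(24 - 4) = 40
∂y/∂h = w₂ = 3
∂h/∂z = 1 (ReLU derivative)
∂z/∂w₁ = x = 4

∂L/∂w₁ = 40 × 3 × 1 × 4 = 480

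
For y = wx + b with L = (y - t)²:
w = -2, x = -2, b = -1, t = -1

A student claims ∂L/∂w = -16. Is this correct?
Correct

y = (-2)(-2) + -1 = 3
∂L/∂y = 2(y - t) = 2(3 - -1) = 8
∂y/∂w = x = -2
∂L/∂w = 8 × -2 = -16

Claimed value: -16
Correct: The correct gradient is -16.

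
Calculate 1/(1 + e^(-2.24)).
0.9038

sigmoid(2.24) = 1/(1 + e^(-2.24)) = 1/(1 + 0.1065) = 0.9038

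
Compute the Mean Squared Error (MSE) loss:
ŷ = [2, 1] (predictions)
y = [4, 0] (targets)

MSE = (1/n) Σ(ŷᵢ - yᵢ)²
MSE = 2.5

MSE = (1/2)((2-4)² + (1-0)²) = (1/2)(4 + 1) = 2.5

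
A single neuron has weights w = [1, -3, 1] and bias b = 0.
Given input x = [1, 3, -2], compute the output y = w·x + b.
y = -10

y = (1)(1) + (-3)(3) + (1)(-2) + 0 = -10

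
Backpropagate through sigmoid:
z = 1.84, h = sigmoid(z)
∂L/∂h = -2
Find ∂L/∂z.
∂L/∂z = -0.2365

σ(1.84) = 0.8629
σ'(1.84) = σ(1.84)(1 - σ(1.84)) = 0.8629 × 0.1371 = 0.1183
∂L/∂z = ∂L/∂h · σ'(z) = -2 × 0.1183 = -0.2365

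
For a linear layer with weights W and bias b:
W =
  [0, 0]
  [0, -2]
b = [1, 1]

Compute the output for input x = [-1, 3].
y = [1, -5]

Wx = [0×-1 + 0×3, 0×-1 + -2×3]
   = [0, -6]
y = Wx + b = [0 + 1, -6 + 1] = [1, -5]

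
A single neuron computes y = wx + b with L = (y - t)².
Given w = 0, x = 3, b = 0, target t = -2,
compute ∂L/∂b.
∂L/∂b = 4

y = wx + b = (0)(3) + 0 = 0
∂L/∂y = 2(y - t) = 2(0 - -2) = 4
∂y/∂b = 1
∂L/∂b = ∂L/∂y · ∂y/∂b = 4 × 1 = 4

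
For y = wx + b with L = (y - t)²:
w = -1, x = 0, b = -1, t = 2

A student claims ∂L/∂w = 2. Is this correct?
Incorrect

y = (-1)(0) + -1 = -1
∂L/∂y = 2(y - t) = 2(-1 - 2) = -6
∂y/∂w = x = 0
∂L/∂w = -6 × 0 = 0

Claimed value: 2
Incorrect: The correct gradient is 0.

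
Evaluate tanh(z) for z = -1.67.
-0.9316

tanh(-1.67) = (e^(-1.67) - e^(1.67))/(e^(-1.67) + e^(1.67)) = -0.9316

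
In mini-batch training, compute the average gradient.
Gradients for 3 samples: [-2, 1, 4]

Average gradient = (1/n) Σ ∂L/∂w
Average gradient = 1

Average = (1/3)(-2 + 1 + 4) = 3/3 = 1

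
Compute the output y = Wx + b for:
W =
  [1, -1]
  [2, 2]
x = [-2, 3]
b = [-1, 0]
y = [-6, 2]

Wx = [1×-2 + -1×3, 2×-2 + 2×3]
   = [-5, 2]
y = Wx + b = [-5 + -1, 2 + 0] = [-6, 2]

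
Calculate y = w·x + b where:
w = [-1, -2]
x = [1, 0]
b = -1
y = -2

y = (-1)(1) + (-2)(0) + -1 = -2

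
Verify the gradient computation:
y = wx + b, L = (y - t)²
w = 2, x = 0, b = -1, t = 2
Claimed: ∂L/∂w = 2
Incorrect

y = (2)(0) + -1 = -1
∂L/∂y = 2(y - t) = 2(-1 - 2) = -6
∂y/∂w = x = 0
∂L/∂w = -6 × 0 = 0

Claimed value: 2
Incorrect: The correct gradient is 0.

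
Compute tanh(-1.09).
-0.7969

tanh(-1.09) = (e^(-1.09) - e^(1.09))/(e^(-1.09) + e^(1.09)) = -0.7969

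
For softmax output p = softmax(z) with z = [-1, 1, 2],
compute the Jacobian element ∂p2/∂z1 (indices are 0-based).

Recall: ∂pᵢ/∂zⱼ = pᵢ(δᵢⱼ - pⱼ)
∂p2/∂z1 = -0.183

p = softmax(z) = [0.03512, 0.2595, 0.7054]
p2 = 0.7054, p1 = 0.2595

∂p2/∂z1 = -p2 × p1 = -0.7054 × 0.2595 = -0.183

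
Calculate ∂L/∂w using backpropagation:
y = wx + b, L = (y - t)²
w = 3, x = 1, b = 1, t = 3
∂L/∂w = 2

y = wx + b = (3)(1) + 1 = 4
∂L/∂y = 2(y - t) = 2(4 - 3) = 2
∂y/∂w = x = 1
∂L/∂w = ∂L/∂y · ∂y/∂w = 2 × 1 = 2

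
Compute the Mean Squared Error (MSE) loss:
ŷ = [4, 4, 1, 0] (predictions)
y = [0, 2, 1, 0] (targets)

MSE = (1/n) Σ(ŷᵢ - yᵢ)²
MSE = 5

MSE = (1/4)((4-0)² + (4-2)² + (1-1)² + (0-0)²) = (1/4)(16 + 4 + 0 + 0) = 5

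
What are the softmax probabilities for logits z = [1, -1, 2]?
p = [0.2595, 0.0351, 0.7054]

exp(z) = [2.718, 0.3679, 7.389]
Sum = 10.48
p = [0.2595, 0.0351, 0.7054]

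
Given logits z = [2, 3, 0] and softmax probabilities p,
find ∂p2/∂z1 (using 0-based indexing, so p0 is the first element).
∂p2/∂z1 = -0.02477

p = softmax(z) = [0.2595, 0.7054, 0.03512]
p2 = 0.03512, p1 = 0.7054

∂p2/∂z1 = -p2 × p1 = -0.03512 × 0.7054 = -0.02477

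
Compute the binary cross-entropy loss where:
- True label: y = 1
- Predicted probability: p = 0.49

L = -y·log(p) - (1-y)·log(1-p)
L = 0.7133

L = -1·log(0.49) - 0·log(0.51) = -log(0.49) = 0.7133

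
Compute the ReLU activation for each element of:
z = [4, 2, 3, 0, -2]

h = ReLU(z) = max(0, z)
h = [4, 2, 3, 0, 0]

ReLU applied element-wise: max(0,4)=4, max(0,2)=2, max(0,3)=3, max(0,0)=0, max(0,-2)=0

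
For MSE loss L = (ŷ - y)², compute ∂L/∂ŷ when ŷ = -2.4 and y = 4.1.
∂L/∂ŷ = -13.0

∂L/∂ŷ = 2(ŷ - y) = 2(-2.4 - 4.1) = 2(-6.5) = -13.0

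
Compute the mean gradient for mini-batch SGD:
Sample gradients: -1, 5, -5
Average gradient = -0.3333

Average = (1/3)(-1 + 5 + -5) = -1/3 = -0.3333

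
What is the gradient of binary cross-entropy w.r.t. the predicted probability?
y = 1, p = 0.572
∂L/∂p = -1.748

∂L/∂p = -y/p + (1-y)/(1-p) = -1/0.572 + 0 = -1.748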